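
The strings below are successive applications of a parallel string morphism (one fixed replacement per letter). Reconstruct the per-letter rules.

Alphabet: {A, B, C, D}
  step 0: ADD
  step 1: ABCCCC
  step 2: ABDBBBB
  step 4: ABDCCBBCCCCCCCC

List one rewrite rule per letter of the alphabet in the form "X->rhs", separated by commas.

A->AB, B->D, C->B, D->CC

  step 1 ⇒ step 2: ABCCCC ⇒ AB·D·B·B·B·B
    A ↦ AB
    B ↦ D
    C ↦ B
  step 0 ⇒ step 1: ADD ⇒ AB·CC·CC
    D ↦ CC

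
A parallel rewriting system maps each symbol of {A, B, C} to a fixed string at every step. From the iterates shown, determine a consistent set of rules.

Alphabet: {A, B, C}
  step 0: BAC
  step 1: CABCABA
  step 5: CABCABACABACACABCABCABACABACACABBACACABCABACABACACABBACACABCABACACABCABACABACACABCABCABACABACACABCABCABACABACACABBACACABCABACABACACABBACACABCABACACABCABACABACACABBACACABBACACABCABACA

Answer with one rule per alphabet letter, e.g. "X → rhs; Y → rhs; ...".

  step 0 ⇒ step 1: BAC ⇒ CAB·CA·BA
    A ↦ CA
    B ↦ CAB
    C ↦ BA

A->CA, B->CAB, C->BA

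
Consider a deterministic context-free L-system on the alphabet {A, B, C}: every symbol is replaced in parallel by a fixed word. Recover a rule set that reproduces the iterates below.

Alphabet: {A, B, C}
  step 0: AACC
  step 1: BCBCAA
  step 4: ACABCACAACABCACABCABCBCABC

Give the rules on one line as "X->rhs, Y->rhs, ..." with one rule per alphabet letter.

A->BC, B->AC, C->A

  step 0 ⇒ step 1: AACC ⇒ BC·BC·A·A
    A ↦ BC
    C ↦ A
    B ↦ AC  (constrained at step 1)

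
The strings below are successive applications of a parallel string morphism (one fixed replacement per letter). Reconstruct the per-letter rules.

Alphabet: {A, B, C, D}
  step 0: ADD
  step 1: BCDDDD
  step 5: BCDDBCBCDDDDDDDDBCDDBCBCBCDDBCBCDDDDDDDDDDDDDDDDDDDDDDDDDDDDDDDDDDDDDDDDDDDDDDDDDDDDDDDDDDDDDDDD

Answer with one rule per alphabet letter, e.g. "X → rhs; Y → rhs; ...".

A->BC, B->ADA, C->A, D->DD

  step 0 ⇒ step 1: ADD ⇒ BC·DD·DD
    A ↦ BC
    D ↦ DD
    B ↦ ADA  (constrained at step 1)
    C ↦ A  (constrained at step 1)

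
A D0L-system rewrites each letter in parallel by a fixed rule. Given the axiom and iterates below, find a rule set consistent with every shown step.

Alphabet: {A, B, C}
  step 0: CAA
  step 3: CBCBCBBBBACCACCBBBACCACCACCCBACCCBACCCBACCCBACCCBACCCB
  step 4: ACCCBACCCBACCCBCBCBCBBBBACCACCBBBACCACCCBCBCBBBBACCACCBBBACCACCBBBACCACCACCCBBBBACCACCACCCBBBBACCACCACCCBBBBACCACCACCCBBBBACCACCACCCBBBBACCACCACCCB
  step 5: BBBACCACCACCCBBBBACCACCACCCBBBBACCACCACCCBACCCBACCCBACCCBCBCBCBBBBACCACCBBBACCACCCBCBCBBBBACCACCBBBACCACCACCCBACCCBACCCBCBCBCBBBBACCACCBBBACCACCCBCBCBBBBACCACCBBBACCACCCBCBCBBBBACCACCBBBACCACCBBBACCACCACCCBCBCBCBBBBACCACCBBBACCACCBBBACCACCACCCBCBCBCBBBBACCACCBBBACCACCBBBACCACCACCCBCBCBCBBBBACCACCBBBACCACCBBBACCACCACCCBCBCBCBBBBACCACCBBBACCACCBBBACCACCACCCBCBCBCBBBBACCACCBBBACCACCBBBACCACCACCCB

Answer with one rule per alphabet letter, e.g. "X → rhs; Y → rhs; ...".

  step 4 ⇒ step 5: ACCCBACCCBACCCBCBCBCBBBBACCACCBBBACCACCCBCBCBBBBACCACCBBBACCACCBBBACCACCACCCBBBBACCACCACCCBBBBACCACCACCCBBBBACCACCACCCBBBBACCACCACCCBBBBACCACCACCCB ⇒ BBB·ACC·ACC·ACC·CB·BBB·ACC·ACC·ACC·CB·BBB·ACC·ACC·ACC·CB·ACC·CB·ACC·CB·ACC·CB·CB·CB·CB·BBB·ACC·ACC·BBB·ACC·ACC·CB·CB·CB·BBB·ACC·ACC·BBB·ACC·ACC·ACC·CB·ACC·CB·ACC·CB·CB·CB·CB·BBB·ACC·ACC·BBB·ACC·ACC·CB·CB·CB·BBB·ACC·ACC·BBB·ACC·ACC·CB·CB·CB·BBB·ACC·ACC·BBB·ACC·ACC·BBB·ACC·ACC·ACC·CB·CB·CB·CB·BBB·ACC·ACC·BBB·ACC·ACC·BBB·ACC·ACC·ACC·CB·CB·CB·CB·BBB·ACC·ACC·BBB·ACC·ACC·BBB·ACC·ACC·ACC·CB·CB·CB·CB·BBB·ACC·ACC·BBB·ACC·ACC·BBB·ACC·ACC·ACC·CB·CB·CB·CB·BBB·ACC·ACC·BBB·ACC·ACC·BBB·ACC·ACC·ACC·CB·CB·CB·CB·BBB·ACC·ACC·BBB·ACC·ACC·BBB·ACC·ACC·ACC·CB
    A ↦ BBB
    B ↦ CB
    C ↦ ACC

A->BBB, B->CB, C->ACC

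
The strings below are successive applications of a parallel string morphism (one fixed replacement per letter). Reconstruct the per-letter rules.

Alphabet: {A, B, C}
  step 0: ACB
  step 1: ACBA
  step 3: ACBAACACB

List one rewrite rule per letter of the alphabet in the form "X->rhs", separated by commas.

  step 0 ⇒ step 1: ACB ⇒ AC·B·A
    A ↦ AC
    B ↦ A
    C ↦ B

A->AC, B->A, C->B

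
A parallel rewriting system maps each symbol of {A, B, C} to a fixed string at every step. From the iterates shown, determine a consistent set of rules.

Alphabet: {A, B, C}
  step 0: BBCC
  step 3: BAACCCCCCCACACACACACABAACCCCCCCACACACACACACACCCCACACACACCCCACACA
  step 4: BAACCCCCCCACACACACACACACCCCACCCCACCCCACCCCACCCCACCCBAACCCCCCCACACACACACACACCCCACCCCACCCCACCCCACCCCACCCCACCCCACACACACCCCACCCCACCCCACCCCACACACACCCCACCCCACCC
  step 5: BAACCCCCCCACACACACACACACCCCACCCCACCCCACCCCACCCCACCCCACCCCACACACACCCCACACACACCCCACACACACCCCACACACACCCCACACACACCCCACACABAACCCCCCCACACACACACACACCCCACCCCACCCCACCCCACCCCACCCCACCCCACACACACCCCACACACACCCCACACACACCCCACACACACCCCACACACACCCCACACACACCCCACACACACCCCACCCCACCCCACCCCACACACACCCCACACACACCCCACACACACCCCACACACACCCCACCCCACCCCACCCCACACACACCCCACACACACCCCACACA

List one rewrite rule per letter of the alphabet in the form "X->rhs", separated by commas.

  step 4 ⇒ step 5: BAACCCCCCCACACACACACACACCCCACCCCACCCCACCCCACCCCACCCBAACCCCCCCACACACACACACACCCCACCCCACCCCACCCCACCCCACCCCACCCCACACACACCCCACCCCACCCCACCCCACACACACCCCACCCCACCC ⇒ BAA·CCC·CCC·CA·CA·CA·CA·CA·CA·CA·CCC·CA·CCC·CA·CCC·CA·CCC·CA·CCC·CA·CCC·CA·CCC·CA·CA·CA·CA·CCC·CA·CA·CA·CA·CCC·CA·CA·CA·CA·CCC·CA·CA·CA·CA·CCC·CA·CA·CA·CA·CCC·CA·CA·CA·BAA·CCC·CCC·CA·CA·CA·CA·CA·CA·CA·CCC·CA·CCC·CA·CCC·CA·CCC·CA·CCC·CA·CCC·CA·CCC·CA·CA·CA·CA·CCC·CA·CA·CA·CA·CCC·CA·CA·CA·CA·CCC·CA·CA·CA·CA·CCC·CA·CA·CA·CA·CCC·CA·CA·CA·CA·CCC·CA·CA·CA·CA·CCC·CA·CCC·CA·CCC·CA·CCC·CA·CA·CA·CA·CCC·CA·CA·CA·CA·CCC·CA·CA·CA·CA·CCC·CA·CA·CA·CA·CCC·CA·CCC·CA·CCC·CA·CCC·CA·CA·CA·CA·CCC·CA·CA·CA·CA·CCC·CA·CA·CA
    A ↦ CCC
    B ↦ BAA
    C ↦ CA

A->CCC, B->BAA, C->CA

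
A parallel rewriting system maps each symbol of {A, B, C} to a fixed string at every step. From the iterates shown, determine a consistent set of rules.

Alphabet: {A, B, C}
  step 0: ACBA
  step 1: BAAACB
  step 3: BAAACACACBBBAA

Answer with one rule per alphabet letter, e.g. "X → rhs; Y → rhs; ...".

  step 0 ⇒ step 1: ACBA ⇒ B·AA·AC·B
    A ↦ B
    B ↦ AC
    C ↦ AA

A->B, B->AC, C->AA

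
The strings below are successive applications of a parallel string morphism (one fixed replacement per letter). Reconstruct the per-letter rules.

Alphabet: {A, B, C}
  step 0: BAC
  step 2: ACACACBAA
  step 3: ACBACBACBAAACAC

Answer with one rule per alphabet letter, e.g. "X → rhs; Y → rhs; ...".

A->AC, B->AA, C->B

  step 2 ⇒ step 3: ACACACBAA ⇒ AC·B·AC·B·AC·B·AA·AC·AC
    A ↦ AC
    B ↦ AA
    C ↦ B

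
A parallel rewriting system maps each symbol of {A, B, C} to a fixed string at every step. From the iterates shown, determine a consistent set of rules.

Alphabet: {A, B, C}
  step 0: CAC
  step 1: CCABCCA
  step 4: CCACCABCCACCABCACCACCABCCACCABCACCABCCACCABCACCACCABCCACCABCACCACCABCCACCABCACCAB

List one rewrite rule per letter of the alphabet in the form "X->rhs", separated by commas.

A->B, B->CA, C->CCA

  step 0 ⇒ step 1: CAC ⇒ CCA·B·CCA
    A ↦ B
    C ↦ CCA
    B ↦ CA  (constrained at step 1)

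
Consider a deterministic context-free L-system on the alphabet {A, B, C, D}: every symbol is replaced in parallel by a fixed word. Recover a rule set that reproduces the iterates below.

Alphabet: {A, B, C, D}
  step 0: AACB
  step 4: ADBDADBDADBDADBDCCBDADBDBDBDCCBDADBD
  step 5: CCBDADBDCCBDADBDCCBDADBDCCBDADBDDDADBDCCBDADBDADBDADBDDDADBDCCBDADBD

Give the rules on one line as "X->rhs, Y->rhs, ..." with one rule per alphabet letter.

A->CC, B->AD, C->D, D->BD

  step 4 ⇒ step 5: ADBDADBDADBDADBDCCBDADBDBDBDCCBDADBD ⇒ CC·BD·AD·BD·CC·BD·AD·BD·CC·BD·AD·BD·CC·BD·AD·BD·D·D·AD·BD·CC·BD·AD·BD·AD·BD·AD·BD·D·D·AD·BD·CC·BD·AD·BD
    A ↦ CC
    B ↦ AD
    C ↦ D
    D ↦ BD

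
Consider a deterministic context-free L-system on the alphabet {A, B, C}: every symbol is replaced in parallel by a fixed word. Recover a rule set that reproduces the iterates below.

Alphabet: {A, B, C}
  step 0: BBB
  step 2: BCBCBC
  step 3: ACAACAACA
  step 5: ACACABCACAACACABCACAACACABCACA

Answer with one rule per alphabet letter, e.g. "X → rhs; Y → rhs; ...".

A->BC, B->A, C->CA

  step 2 ⇒ step 3: BCBCBC ⇒ A·CA·A·CA·A·CA
    B ↦ A
    C ↦ CA
    A ↦ BC  (constrained at step 3)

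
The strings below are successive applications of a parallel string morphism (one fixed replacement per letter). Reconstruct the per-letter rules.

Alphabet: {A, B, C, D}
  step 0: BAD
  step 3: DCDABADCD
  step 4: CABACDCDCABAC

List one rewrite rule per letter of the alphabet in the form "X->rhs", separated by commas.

A->D, B->C, C->ABA, D->C

  step 3 ⇒ step 4: DCDABADCD ⇒ C·ABA·C·D·C·D·C·ABA·C
    A ↦ D
    B ↦ C
    C ↦ ABA
    D ↦ C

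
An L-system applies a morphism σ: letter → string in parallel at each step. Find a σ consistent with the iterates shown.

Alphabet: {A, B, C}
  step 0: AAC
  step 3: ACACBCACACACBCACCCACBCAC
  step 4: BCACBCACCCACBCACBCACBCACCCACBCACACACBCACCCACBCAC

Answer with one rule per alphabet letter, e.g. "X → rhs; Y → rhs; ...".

  step 3 ⇒ step 4: ACACBCACACACBCACCCACBCAC ⇒ BC·AC·BC·AC·CC·AC·BC·AC·BC·AC·BC·AC·CC·AC·BC·AC·AC·AC·BC·AC·CC·AC·BC·AC
    A ↦ BC
    B ↦ CC
    C ↦ AC

A->BC, B->CC, C->AC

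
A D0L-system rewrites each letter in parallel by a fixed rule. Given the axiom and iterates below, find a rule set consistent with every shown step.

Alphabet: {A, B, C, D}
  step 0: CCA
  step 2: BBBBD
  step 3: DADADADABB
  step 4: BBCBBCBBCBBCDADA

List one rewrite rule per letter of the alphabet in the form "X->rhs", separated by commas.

  step 3 ⇒ step 4: DADADADABB ⇒ BB·C·BB·C·BB·C·BB·C·DA·DA
    A ↦ C
    B ↦ DA
    D ↦ BB
    C ↦ D  (constrained at step 0)

A->C, B->DA, C->D, D->BB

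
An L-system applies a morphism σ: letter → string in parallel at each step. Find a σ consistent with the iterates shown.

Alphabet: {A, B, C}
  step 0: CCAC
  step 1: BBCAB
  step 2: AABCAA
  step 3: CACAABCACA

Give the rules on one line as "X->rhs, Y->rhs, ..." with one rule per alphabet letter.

A->CA, B->A, C->B

  step 2 ⇒ step 3: AABCAA ⇒ CA·CA·A·B·CA·CA
    A ↦ CA
    B ↦ A
    C ↦ B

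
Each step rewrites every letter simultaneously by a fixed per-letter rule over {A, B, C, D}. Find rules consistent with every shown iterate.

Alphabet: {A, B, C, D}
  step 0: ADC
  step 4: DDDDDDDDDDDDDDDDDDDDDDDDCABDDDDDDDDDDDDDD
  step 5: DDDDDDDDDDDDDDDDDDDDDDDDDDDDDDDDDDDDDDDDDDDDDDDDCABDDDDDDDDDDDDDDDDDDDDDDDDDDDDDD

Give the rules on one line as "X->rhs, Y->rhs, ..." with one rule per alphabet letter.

A->D, B->D, C->CAB, D->DD

  step 4 ⇒ step 5: DDDDDDDDDDDDDDDDDDDDDDDDCABDDDDDDDDDDDDDD ⇒ DD·DD·DD·DD·DD·DD·DD·DD·DD·DD·DD·DD·DD·DD·DD·DD·DD·DD·DD·DD·DD·DD·DD·DD·CAB·D·D·DD·DD·DD·DD·DD·DD·DD·DD·DD·DD·DD·DD·DD·DD
    A ↦ D
    B ↦ D
    C ↦ CAB
    D ↦ DD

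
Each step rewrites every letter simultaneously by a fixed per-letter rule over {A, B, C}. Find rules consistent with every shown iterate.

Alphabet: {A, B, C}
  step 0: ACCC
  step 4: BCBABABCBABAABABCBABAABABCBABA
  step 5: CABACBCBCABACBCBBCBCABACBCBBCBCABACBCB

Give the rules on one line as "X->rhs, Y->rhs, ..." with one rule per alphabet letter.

A->B, B->C, C->ABA

  step 4 ⇒ step 5: BCBABABCBABAABABCBABAABABCBABA ⇒ C·ABA·C·B·C·B·C·ABA·C·B·C·B·B·C·B·C·ABA·C·B·C·B·B·C·B·C·ABA·C·B·C·B
    A ↦ B
    B ↦ C
    C ↦ ABA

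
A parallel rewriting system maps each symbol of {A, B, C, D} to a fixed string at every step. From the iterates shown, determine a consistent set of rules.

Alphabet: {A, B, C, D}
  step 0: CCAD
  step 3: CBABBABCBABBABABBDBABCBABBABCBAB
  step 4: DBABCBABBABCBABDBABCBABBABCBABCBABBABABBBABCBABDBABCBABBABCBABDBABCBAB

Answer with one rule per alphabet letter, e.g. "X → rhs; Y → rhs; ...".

  step 3 ⇒ step 4: CBABBABCBABBABABBDBABCBABBABCBAB ⇒ D·BAB·C·BAB·BAB·C·BAB·D·BAB·C·BAB·BAB·C·BAB·C·BAB·BAB·ABB·BAB·C·BAB·D·BAB·C·BAB·BAB·C·BAB·D·BAB·C·BAB
    A ↦ C
    B ↦ BAB
    C ↦ D
    D ↦ ABB

A->C, B->BAB, C->D, D->ABB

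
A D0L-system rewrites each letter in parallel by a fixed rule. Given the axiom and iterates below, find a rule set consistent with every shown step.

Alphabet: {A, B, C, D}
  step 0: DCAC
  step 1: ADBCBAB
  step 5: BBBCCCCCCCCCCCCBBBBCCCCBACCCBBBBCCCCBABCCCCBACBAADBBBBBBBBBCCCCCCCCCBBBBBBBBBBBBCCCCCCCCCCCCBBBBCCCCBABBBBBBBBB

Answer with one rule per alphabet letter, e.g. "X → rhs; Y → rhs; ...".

  step 0 ⇒ step 1: DCAC ⇒ AD·B·CBA·B
    A ↦ CBA
    C ↦ B
    D ↦ AD
    B ↦ CCC  (constrained at step 1)

A->CBA, B->CCC, C->B, D->AD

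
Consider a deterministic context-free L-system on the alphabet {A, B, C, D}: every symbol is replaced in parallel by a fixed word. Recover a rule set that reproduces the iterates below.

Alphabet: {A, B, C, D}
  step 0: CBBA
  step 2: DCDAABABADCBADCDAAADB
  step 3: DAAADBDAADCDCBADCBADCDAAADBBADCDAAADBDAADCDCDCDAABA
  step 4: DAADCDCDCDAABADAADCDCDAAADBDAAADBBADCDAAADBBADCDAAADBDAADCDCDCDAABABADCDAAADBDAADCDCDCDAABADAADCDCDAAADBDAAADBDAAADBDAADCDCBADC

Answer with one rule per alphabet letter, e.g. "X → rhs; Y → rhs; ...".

A->DC, B->BA, C->ADB, D->DAA

  step 3 ⇒ step 4: DAAADBDAADCDCBADCBADCDAAADBBADCDAAADBDAADCDCDCDAABA ⇒ DAA·DC·DC·DC·DAA·BA·DAA·DC·DC·DAA·ADB·DAA·ADB·BA·DC·DAA·ADB·BA·DC·DAA·ADB·DAA·DC·DC·DC·DAA·BA·BA·DC·DAA·ADB·DAA·DC·DC·DC·DAA·BA·DAA·DC·DC·DAA·ADB·DAA·ADB·DAA·ADB·DAA·DC·DC·BA·DC
    A ↦ DC
    B ↦ BA
    C ↦ ADB
    D ↦ DAA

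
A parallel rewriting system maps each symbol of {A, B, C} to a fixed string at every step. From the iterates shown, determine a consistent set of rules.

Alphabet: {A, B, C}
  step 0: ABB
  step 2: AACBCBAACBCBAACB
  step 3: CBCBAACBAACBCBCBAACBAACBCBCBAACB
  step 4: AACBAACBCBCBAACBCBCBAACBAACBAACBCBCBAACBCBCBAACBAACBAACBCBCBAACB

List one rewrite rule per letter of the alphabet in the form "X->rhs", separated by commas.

  step 3 ⇒ step 4: CBCBAACBAACBCBCBAACBAACBCBCBAACB ⇒ A·ACB·A·ACB·CB·CB·A·ACB·CB·CB·A·ACB·A·ACB·A·ACB·CB·CB·A·ACB·CB·CB·A·ACB·A·ACB·A·ACB·CB·CB·A·ACB
    A ↦ CB
    B ↦ ACB
    C ↦ A

A->CB, B->ACB, C->A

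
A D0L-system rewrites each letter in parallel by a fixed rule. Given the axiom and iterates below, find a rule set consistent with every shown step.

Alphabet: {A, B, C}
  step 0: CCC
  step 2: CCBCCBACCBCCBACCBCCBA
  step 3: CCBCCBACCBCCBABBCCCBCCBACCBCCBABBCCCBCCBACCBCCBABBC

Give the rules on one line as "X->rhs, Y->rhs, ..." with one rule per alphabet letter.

  step 2 ⇒ step 3: CCBCCBACCBCCBACCBCCBA ⇒ CCB·CCB·A·CCB·CCB·A·BBC·CCB·CCB·A·CCB·CCB·A·BBC·CCB·CCB·A·CCB·CCB·A·BBC
    A ↦ BBC
    B ↦ A
    C ↦ CCB

A->BBC, B->A, C->CCB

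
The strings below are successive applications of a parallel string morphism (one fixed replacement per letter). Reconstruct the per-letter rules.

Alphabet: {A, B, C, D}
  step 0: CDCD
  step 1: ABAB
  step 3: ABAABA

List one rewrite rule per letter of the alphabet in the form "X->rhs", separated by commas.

A->C, B->DC, C->A, D->B

  step 0 ⇒ step 1: CDCD ⇒ A·B·A·B
    C ↦ A
    D ↦ B
    A ↦ C  (constrained at step 1)
    B ↦ DC  (constrained at step 1)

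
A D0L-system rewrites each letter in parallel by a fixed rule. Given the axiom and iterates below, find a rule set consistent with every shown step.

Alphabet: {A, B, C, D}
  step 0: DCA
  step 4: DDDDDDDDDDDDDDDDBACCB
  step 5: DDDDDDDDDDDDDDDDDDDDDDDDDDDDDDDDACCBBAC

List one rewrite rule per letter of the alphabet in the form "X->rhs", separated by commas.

A->C, B->AC, C->B, D->DD

  step 4 ⇒ step 5: DDDDDDDDDDDDDDDDBACCB ⇒ DD·DD·DD·DD·DD·DD·DD·DD·DD·DD·DD·DD·DD·DD·DD·DD·AC·C·B·B·AC
    A ↦ C
    B ↦ AC
    C ↦ B
    D ↦ DD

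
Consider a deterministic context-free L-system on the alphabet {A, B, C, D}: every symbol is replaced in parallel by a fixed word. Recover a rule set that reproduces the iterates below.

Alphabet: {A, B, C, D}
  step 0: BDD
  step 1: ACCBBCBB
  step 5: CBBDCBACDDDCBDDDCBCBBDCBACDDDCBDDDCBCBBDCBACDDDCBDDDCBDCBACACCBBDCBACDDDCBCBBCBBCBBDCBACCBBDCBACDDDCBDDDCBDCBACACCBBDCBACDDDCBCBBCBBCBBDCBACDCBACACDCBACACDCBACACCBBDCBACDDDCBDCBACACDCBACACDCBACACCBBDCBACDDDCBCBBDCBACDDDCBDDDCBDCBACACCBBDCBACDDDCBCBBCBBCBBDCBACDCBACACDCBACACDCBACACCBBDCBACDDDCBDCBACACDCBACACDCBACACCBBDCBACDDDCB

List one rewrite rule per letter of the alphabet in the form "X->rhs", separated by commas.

  step 0 ⇒ step 1: BDD ⇒ AC·CBB·CBB
    B ↦ AC
    D ↦ CBB
    A ↦ DD  (constrained at step 1)
    C ↦ DCB  (constrained at step 1)

A->DD, B->AC, C->DCB, D->CBB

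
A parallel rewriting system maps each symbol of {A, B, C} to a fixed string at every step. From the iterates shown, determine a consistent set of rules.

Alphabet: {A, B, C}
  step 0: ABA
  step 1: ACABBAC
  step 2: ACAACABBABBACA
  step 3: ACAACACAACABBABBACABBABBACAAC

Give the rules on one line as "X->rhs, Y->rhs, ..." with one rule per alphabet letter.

A->AC, B->ABB, C->A

  step 2 ⇒ step 3: ACAACABBABBACA ⇒ AC·A·AC·AC·A·AC·ABB·ABB·AC·ABB·ABB·AC·A·AC
    A ↦ AC
    B ↦ ABB
    C ↦ A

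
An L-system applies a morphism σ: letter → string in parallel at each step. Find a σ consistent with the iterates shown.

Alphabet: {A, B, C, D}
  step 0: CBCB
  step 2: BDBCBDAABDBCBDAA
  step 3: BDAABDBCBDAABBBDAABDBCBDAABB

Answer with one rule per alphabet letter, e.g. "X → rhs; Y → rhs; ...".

  step 2 ⇒ step 3: BDBCBDAABDBCBDAA ⇒ BD·AA·BD·BC·BD·AA·B·B·BD·AA·BD·BC·BD·AA·B·B
    A ↦ B
    B ↦ BD
    C ↦ BC
    D ↦ AA

A->B, B->BD, C->BC, D->AA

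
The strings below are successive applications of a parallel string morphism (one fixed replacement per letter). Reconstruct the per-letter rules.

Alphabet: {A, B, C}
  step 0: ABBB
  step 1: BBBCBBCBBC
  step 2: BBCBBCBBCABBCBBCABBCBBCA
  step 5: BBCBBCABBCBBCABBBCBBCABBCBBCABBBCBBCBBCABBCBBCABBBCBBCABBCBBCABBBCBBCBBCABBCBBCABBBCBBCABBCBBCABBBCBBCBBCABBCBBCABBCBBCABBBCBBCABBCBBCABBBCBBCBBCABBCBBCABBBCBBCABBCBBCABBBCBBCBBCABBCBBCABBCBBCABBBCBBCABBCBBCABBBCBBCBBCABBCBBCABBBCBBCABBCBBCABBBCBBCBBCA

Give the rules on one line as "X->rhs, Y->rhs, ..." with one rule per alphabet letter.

  step 1 ⇒ step 2: BBBCBBCBBC ⇒ BBC·BBC·BBC·A·BBC·BBC·A·BBC·BBC·A
    B ↦ BBC
    C ↦ A
  step 0 ⇒ step 1: ABBB ⇒ B·BBC·BBC·BBC
    A ↦ B

A->B, B->BBC, C->A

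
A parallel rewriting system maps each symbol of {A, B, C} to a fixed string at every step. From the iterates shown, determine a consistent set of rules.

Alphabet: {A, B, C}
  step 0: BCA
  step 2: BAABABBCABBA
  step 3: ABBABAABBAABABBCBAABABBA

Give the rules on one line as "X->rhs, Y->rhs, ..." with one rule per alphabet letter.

A->BA, B->AB, C->BC

  step 2 ⇒ step 3: BAABABBCABBA ⇒ AB·BA·BA·AB·BA·AB·AB·BC·BA·AB·AB·BA
    A ↦ BA
    B ↦ AB
    C ↦ BC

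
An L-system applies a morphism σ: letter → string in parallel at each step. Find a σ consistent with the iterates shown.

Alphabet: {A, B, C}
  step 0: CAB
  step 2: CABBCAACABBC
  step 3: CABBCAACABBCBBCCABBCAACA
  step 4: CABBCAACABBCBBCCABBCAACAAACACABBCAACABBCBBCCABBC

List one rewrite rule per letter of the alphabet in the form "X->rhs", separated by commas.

A->BBC, B->A, C->CA

  step 3 ⇒ step 4: CABBCAACABBCBBCCABBCAACA ⇒ CA·BBC·A·A·CA·BBC·BBC·CA·BBC·A·A·CA·A·A·CA·CA·BBC·A·A·CA·BBC·BBC·CA·BBC
    A ↦ BBC
    B ↦ A
    C ↦ CA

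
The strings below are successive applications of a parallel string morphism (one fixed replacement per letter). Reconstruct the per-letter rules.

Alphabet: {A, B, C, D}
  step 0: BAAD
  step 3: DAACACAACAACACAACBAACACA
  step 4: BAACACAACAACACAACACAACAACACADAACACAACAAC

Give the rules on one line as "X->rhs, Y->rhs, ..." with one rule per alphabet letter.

  step 3 ⇒ step 4: DAACACAACAACACAACBAACACA ⇒ BA·AC·AC·A·AC·A·AC·AC·A·AC·AC·A·AC·A·AC·AC·A·DA·AC·AC·A·AC·A·AC
    A ↦ AC
    B ↦ DA
    C ↦ A
    D ↦ BA

A->AC, B->DA, C->A, D->BA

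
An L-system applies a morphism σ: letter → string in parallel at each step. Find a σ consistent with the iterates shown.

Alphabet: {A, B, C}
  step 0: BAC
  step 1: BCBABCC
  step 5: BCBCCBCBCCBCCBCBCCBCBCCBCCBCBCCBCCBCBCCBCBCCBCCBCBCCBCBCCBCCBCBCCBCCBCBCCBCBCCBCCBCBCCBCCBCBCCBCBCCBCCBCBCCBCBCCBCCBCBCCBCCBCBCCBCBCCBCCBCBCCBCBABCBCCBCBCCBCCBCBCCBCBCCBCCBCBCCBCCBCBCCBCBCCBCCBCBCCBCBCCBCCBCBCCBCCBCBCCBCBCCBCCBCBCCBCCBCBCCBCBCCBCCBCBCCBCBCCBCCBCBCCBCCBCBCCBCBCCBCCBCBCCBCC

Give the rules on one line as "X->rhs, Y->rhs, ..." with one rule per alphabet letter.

  step 0 ⇒ step 1: BAC ⇒ BC·BA·BCC
    A ↦ BA
    B ↦ BC
    C ↦ BCC

A->BA, B->BC, C->BCC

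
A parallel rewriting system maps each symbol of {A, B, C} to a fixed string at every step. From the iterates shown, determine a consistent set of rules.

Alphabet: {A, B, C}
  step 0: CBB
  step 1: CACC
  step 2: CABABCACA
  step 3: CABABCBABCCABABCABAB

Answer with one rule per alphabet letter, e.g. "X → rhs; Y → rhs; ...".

A->BAB, B->C, C->CA

  step 2 ⇒ step 3: CABABCACA ⇒ CA·BAB·C·BAB·C·CA·BAB·CA·BAB
    A ↦ BAB
    B ↦ C
    C ↦ CA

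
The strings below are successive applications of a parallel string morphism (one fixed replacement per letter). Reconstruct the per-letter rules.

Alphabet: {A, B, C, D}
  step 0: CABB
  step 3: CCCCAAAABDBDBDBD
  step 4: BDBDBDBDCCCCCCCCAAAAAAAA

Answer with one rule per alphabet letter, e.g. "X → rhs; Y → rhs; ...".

  step 3 ⇒ step 4: CCCCAAAABDBDBDBD ⇒ BD·BD·BD·BD·CC·CC·CC·CC·A·A·A·A·A·A·A·A
    A ↦ CC
    B ↦ A
    C ↦ BD
    D ↦ A

A->CC, B->A, C->BD, D->A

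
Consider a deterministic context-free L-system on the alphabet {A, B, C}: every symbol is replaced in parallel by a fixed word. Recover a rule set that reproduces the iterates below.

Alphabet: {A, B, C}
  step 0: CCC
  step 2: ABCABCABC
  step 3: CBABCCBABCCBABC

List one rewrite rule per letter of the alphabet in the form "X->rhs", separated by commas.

A->CB, B->A, C->BC

  step 2 ⇒ step 3: ABCABCABC ⇒ CB·A·BC·CB·A·BC·CB·A·BC
    A ↦ CB
    B ↦ A
    C ↦ BC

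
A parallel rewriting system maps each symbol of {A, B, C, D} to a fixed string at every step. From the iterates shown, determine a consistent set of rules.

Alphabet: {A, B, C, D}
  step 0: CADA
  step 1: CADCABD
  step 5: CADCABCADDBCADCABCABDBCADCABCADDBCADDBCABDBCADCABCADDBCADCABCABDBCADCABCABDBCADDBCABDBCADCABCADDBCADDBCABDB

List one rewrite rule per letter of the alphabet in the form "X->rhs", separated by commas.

A->D, B->DB, C->CA, D->CAB

  step 0 ⇒ step 1: CADA ⇒ CA·D·CAB·D
    A ↦ D
    C ↦ CA
    D ↦ CAB
    B ↦ DB  (constrained at step 1)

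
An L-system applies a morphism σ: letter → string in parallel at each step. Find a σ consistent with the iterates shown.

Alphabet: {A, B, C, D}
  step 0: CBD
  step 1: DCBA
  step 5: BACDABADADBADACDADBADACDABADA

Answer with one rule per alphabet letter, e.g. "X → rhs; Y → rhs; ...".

A->DA, B->C, C->D, D->BA

  step 0 ⇒ step 1: CBD ⇒ D·C·BA
    B ↦ C
    C ↦ D
    D ↦ BA
    A ↦ DA  (constrained at step 1)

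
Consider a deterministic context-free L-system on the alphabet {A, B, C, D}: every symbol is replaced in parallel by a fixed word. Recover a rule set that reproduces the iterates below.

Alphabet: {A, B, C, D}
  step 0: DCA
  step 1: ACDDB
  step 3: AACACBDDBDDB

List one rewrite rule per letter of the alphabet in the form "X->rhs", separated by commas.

  step 0 ⇒ step 1: DCA ⇒ AC·DD·B
    A ↦ B
    C ↦ DD
    D ↦ AC
    B ↦ A  (constrained at step 1)

A->B, B->A, C->DD, D->AC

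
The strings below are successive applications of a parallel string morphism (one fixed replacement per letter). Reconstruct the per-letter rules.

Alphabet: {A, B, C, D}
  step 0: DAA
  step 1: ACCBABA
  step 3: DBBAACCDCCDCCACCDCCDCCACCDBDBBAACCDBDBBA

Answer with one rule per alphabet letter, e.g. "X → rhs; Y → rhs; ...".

A->BA, B->DB, C->DCC, D->ACC

  step 0 ⇒ step 1: DAA ⇒ ACC·BA·BA
    A ↦ BA
    D ↦ ACC
    B ↦ DB  (constrained at step 1)
    C ↦ DCC  (constrained at step 1)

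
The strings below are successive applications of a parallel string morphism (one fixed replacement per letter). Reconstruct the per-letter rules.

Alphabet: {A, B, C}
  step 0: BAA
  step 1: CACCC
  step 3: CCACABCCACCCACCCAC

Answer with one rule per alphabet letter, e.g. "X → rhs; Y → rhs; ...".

  step 0 ⇒ step 1: BAA ⇒ CAC·C·C
    A ↦ C
    B ↦ CAC
    C ↦ AB  (constrained at step 1)

A->C, B->CAC, C->AB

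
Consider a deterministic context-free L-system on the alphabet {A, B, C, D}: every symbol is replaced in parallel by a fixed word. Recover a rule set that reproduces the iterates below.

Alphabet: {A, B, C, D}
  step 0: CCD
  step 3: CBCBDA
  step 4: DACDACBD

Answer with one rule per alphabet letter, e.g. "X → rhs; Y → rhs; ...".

A->D, B->C, C->DA, D->B

  step 3 ⇒ step 4: CBCBDA ⇒ DA·C·DA·C·B·D
    A ↦ D
    B ↦ C
    C ↦ DA
    D ↦ B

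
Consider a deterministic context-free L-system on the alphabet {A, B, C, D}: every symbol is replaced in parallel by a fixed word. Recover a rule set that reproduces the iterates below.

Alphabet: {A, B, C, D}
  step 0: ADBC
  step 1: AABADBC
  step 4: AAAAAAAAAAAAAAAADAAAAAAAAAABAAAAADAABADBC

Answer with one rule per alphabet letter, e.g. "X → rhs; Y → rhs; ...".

A->AA, B->D, C->BC, D->BA

  step 0 ⇒ step 1: ADBC ⇒ AA·BA·D·BC
    A ↦ AA
    B ↦ D
    C ↦ BC
    D ↦ BA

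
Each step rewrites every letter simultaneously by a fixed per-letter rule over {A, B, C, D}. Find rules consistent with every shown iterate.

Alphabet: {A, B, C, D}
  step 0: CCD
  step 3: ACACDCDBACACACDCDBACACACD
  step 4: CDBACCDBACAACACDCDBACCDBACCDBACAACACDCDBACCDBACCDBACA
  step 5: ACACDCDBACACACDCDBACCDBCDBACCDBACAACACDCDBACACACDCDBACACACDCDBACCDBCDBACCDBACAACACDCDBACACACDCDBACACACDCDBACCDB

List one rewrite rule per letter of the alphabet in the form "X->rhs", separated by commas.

  step 4 ⇒ step 5: CDBACCDBACAACACDCDBACCDBACCDBACAACACDCDBACCDBACCDBACA ⇒ AC·A·CD·CDB·AC·AC·A·CD·CDB·AC·CDB·CDB·AC·CDB·AC·A·AC·A·CD·CDB·AC·AC·A·CD·CDB·AC·AC·A·CD·CDB·AC·CDB·CDB·AC·CDB·AC·A·AC·A·CD·CDB·AC·AC·A·CD·CDB·AC·AC·A·CD·CDB·AC·CDB
    A ↦ CDB
    B ↦ CD
    C ↦ AC
    D ↦ A

A->CDB, B->CD, C->AC, D->A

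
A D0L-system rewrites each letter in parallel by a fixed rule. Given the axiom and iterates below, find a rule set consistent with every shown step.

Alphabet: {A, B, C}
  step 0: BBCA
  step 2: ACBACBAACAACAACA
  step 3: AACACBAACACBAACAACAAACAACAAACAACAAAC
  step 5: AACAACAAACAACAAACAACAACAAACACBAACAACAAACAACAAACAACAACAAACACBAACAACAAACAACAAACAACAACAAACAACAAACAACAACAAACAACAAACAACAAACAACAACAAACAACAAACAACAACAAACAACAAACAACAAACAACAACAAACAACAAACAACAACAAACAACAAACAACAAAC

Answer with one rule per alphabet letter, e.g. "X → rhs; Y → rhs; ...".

  step 2 ⇒ step 3: ACBACBAACAACAACA ⇒ AAC·A·CB·AAC·A·CB·AAC·AAC·A·AAC·AAC·A·AAC·AAC·A·AAC
    A ↦ AAC
    B ↦ CB
    C ↦ A

A->AAC, B->CB, C->A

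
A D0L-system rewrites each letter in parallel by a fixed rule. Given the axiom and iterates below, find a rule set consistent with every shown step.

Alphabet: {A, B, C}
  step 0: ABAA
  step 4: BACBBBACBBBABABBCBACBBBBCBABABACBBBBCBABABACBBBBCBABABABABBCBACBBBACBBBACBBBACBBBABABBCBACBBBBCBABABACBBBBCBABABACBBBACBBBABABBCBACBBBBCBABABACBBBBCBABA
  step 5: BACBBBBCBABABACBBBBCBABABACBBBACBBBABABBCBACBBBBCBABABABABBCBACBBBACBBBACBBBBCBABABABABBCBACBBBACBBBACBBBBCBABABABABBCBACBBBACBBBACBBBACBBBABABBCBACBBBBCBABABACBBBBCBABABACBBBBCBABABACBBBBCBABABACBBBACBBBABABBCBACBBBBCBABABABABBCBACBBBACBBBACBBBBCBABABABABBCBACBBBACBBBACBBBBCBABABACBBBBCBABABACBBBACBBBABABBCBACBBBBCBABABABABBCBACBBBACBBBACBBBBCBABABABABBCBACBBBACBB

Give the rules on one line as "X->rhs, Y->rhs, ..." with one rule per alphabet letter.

A->CBB, B->BA, C->BBC

  step 4 ⇒ step 5: BACBBBACBBBABABBCBACBBBBCBABABACBBBBCBABABACBBBBCBABABABABBCBACBBBACBBBACBBBACBBBABABBCBACBBBBCBABABACBBBBCBABABACBBBACBBBABABBCBACBBBBCBABABACBBBBCBABA ⇒ BA·CBB·BBC·BA·BA·BA·CBB·BBC·BA·BA·BA·CBB·BA·CBB·BA·BA·BBC·BA·CBB·BBC·BA·BA·BA·BA·BBC·BA·CBB·BA·CBB·BA·CBB·BBC·BA·BA·BA·BA·BBC·BA·CBB·BA·CBB·BA·CBB·BBC·BA·BA·BA·BA·BBC·BA·CBB·BA·CBB·BA·CBB·BA·CBB·BA·BA·BBC·BA·CBB·BBC·BA·BA·BA·CBB·BBC·BA·BA·BA·CBB·BBC·BA·BA·BA·CBB·BBC·BA·BA·BA·CBB·BA·CBB·BA·BA·BBC·BA·CBB·BBC·BA·BA·BA·BA·BBC·BA·CBB·BA·CBB·BA·CBB·BBC·BA·BA·BA·BA·BBC·BA·CBB·BA·CBB·BA·CBB·BBC·BA·BA·BA·CBB·BBC·BA·BA·BA·CBB·BA·CBB·BA·BA·BBC·BA·CBB·BBC·BA·BA·BA·BA·BBC·BA·CBB·BA·CBB·BA·CBB·BBC·BA·BA·BA·BA·BBC·BA·CBB·BA·CBB
    A ↦ CBB
    B ↦ BA
    C ↦ BBC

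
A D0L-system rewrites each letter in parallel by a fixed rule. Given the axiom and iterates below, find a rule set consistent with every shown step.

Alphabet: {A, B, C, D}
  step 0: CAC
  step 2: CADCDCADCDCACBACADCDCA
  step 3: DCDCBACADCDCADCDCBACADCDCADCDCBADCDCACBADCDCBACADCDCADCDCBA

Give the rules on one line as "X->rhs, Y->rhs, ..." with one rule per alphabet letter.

  step 2 ⇒ step 3: CADCDCADCDCACBACADCDCA ⇒ DCD·CBA·CA·DCD·CA·DCD·CBA·CA·DCD·CA·DCD·CBA·DCD·CA·CBA·DCD·CBA·CA·DCD·CA·DCD·CBA
    A ↦ CBA
    B ↦ CA
    C ↦ DCD
    D ↦ CA

A->CBA, B->CA, C->DCD, D->CA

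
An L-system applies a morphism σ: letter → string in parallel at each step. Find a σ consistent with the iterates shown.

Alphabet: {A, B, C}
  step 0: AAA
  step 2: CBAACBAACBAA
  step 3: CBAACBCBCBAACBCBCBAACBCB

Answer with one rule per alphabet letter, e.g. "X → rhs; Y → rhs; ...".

A->CB, B->AA, C->CB

  step 2 ⇒ step 3: CBAACBAACBAA ⇒ CB·AA·CB·CB·CB·AA·CB·CB·CB·AA·CB·CB
    A ↦ CB
    B ↦ AA
    C ↦ CB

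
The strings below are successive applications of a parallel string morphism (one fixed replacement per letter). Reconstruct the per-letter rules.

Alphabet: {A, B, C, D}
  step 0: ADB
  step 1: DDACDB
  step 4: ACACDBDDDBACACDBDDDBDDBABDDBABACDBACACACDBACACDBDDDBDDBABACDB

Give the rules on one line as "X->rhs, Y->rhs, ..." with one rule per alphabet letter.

A->DD, B->DB, C->BAB, D->AC

  step 0 ⇒ step 1: ADB ⇒ DD·AC·DB
    A ↦ DD
    B ↦ DB
    D ↦ AC
    C ↦ BAB  (constrained at step 1)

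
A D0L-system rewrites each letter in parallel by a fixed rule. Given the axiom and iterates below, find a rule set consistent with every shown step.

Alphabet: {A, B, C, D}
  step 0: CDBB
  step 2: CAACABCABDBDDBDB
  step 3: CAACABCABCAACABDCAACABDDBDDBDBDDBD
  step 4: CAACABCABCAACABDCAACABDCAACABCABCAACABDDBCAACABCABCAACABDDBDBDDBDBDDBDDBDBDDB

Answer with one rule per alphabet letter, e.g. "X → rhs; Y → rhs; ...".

  step 3 ⇒ step 4: CAACABCABCAACABDCAACABDDBDDBDBDDBD ⇒ CAA·CAB·CAB·CAA·CAB·D·CAA·CAB·D·CAA·CAB·CAB·CAA·CAB·D·DB·CAA·CAB·CAB·CAA·CAB·D·DB·DB·D·DB·DB·D·DB·D·DB·DB·D·DB
    A ↦ CAB
    B ↦ D
    C ↦ CAA
    D ↦ DB

A->CAB, B->D, C->CAA, D->DB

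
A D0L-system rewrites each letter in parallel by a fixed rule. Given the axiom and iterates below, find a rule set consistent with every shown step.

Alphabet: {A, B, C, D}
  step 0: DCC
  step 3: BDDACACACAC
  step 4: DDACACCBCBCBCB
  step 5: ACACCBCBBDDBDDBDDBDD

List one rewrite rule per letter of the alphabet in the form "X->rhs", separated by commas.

  step 4 ⇒ step 5: DDACACCBCBCBCB ⇒ AC·AC·C·B·C·B·B·DD·B·DD·B·DD·B·DD
    A ↦ C
    B ↦ DD
    C ↦ B
    D ↦ AC

A->C, B->DD, C->B, D->AC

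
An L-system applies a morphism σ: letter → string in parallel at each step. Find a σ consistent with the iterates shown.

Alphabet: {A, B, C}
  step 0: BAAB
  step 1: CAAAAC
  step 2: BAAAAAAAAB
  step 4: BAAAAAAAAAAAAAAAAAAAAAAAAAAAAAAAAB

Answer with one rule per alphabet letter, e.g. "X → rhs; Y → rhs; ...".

  step 1 ⇒ step 2: CAAAAC ⇒ B·AA·AA·AA·AA·B
    A ↦ AA
    C ↦ B
  step 0 ⇒ step 1: BAAB ⇒ C·AA·AA·C
    B ↦ C

A->AA, B->C, C->B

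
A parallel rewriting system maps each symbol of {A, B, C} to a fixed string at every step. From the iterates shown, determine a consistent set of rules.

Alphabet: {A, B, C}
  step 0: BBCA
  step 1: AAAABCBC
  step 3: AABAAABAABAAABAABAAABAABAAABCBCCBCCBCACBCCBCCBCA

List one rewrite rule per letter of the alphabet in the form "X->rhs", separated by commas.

  step 0 ⇒ step 1: BBCA ⇒ A·A·AAB·CBC
    A ↦ CBC
    B ↦ A
    C ↦ AAB

A->CBC, B->A, C->AAB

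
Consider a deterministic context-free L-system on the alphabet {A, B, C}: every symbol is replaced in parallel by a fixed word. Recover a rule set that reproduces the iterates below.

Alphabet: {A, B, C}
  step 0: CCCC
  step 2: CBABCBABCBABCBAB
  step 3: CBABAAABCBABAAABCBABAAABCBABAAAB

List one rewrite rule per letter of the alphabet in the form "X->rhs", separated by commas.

A->AA, B->AB, C->CB

  step 2 ⇒ step 3: CBABCBABCBABCBAB ⇒ CB·AB·AA·AB·CB·AB·AA·AB·CB·AB·AA·AB·CB·AB·AA·AB
    A ↦ AA
    B ↦ AB
    C ↦ CB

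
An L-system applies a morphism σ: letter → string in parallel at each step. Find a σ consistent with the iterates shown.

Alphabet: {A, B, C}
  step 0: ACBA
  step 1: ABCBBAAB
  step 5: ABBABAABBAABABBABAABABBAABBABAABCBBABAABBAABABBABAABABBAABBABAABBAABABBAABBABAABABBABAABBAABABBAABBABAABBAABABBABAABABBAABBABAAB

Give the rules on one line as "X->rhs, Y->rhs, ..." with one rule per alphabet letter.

  step 0 ⇒ step 1: ACBA ⇒ AB·CB·BA·AB
    A ↦ AB
    B ↦ BA
    C ↦ CB

A->AB, B->BA, C->CB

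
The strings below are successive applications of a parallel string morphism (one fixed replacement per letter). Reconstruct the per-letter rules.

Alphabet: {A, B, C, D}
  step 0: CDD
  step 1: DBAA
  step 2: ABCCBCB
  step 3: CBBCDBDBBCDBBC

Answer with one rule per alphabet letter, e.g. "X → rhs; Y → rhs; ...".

A->CB, B->BC, C->DB, D->A

  step 2 ⇒ step 3: ABCCBCB ⇒ CB·BC·DB·DB·BC·DB·BC
    A ↦ CB
    B ↦ BC
    C ↦ DB
  step 0 ⇒ step 1: CDD ⇒ DB·A·A
    D ↦ A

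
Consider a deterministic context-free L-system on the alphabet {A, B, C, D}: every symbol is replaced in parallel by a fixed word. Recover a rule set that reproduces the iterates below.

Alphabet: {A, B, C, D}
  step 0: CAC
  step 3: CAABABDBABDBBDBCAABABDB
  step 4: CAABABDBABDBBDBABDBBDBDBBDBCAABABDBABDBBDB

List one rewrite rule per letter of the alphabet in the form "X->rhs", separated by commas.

A->AB, B->DB, C->CA, D->B

  step 3 ⇒ step 4: CAABABDBABDBBDBCAABABDB ⇒ CA·AB·AB·DB·AB·DB·B·DB·AB·DB·B·DB·DB·B·DB·CA·AB·AB·DB·AB·DB·B·DB
    A ↦ AB
    B ↦ DB
    C ↦ CA
    D ↦ B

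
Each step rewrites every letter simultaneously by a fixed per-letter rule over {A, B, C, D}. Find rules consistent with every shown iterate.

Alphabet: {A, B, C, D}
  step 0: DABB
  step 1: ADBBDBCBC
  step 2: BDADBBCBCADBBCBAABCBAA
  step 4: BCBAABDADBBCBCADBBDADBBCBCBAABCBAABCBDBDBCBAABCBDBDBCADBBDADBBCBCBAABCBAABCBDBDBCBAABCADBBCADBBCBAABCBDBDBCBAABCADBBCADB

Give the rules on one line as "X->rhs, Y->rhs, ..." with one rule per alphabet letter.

  step 1 ⇒ step 2: ADBBDBCBC ⇒ BD·ADB·BC·BC·ADB·BC·BAA·BC·BAA
    A ↦ BD
    B ↦ BC
    C ↦ BAA
    D ↦ ADB

A->BD, B->BC, C->BAA, D->ADB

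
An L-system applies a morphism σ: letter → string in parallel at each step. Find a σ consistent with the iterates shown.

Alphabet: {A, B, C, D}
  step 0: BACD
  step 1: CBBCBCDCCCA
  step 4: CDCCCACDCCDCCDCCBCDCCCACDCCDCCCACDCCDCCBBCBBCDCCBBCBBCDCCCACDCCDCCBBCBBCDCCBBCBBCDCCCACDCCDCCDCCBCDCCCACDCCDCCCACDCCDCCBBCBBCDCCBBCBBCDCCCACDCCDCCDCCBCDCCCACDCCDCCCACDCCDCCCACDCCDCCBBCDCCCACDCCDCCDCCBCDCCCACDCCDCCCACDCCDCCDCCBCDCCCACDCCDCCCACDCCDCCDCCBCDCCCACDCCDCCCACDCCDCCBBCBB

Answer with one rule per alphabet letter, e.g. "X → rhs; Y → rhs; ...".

A->CB, B->CBB, C->CDC, D->CCA

  step 0 ⇒ step 1: BACD ⇒ CBB·CB·CDC·CCA
    A ↦ CB
    B ↦ CBB
    C ↦ CDC
    D ↦ CCA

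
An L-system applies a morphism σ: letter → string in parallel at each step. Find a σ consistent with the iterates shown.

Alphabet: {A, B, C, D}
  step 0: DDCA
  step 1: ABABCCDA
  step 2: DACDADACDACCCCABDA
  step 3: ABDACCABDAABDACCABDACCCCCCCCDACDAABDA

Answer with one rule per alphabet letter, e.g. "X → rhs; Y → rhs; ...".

A->DA, B->CDA, C->CC, D->AB

  step 2 ⇒ step 3: DACDADACDACCCCABDA ⇒ AB·DA·CC·AB·DA·AB·DA·CC·AB·DA·CC·CC·CC·CC·DA·CDA·AB·DA
    A ↦ DA
    B ↦ CDA
    C ↦ CC
    D ↦ AB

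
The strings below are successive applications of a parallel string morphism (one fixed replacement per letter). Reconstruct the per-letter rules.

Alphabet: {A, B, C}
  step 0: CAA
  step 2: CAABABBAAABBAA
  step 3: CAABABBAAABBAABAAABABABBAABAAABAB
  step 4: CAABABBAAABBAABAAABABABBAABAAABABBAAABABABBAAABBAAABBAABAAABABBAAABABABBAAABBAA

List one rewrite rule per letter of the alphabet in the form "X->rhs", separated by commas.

  step 3 ⇒ step 4: CAABABBAAABBAABAAABABABBAABAAABAB ⇒ CA·AB·AB·BAA·AB·BAA·BAA·AB·AB·AB·BAA·BAA·AB·AB·BAA·AB·AB·AB·BAA·AB·BAA·AB·BAA·BAA·AB·AB·BAA·AB·AB·AB·BAA·AB·BAA
    A ↦ AB
    B ↦ BAA
    C ↦ CA

A->AB, B->BAA, C->CA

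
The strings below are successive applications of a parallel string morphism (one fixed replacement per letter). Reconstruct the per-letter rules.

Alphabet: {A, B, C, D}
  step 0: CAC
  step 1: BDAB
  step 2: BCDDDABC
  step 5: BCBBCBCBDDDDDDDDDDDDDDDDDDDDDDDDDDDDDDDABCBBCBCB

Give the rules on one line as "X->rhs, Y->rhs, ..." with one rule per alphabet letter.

A->DA, B->BC, C->B, D->DD

  step 1 ⇒ step 2: BDAB ⇒ BC·DD·DA·BC
    A ↦ DA
    B ↦ BC
    D ↦ DD
  step 0 ⇒ step 1: CAC ⇒ B·DA·B
    C ↦ B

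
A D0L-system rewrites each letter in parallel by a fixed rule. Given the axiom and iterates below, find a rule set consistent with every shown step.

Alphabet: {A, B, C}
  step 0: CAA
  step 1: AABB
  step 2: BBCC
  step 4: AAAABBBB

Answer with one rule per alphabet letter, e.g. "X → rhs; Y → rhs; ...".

  step 1 ⇒ step 2: AABB ⇒ B·B·C·C
    A ↦ B
    B ↦ C
  step 0 ⇒ step 1: CAA ⇒ AA·B·B
    C ↦ AA

A->B, B->C, C->AA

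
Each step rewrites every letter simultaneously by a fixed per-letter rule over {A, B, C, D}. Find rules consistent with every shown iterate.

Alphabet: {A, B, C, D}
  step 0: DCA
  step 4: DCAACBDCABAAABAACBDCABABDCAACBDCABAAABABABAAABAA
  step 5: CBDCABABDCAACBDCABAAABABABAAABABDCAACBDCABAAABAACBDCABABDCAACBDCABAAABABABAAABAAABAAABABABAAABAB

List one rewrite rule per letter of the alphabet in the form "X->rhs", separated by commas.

A->AB, B->AA, C->DC, D->CB

  step 4 ⇒ step 5: DCAACBDCABAAABAACBDCABABDCAACBDCABAAABABABAAABAA ⇒ CB·DC·AB·AB·DC·AA·CB·DC·AB·AA·AB·AB·AB·AA·AB·AB·DC·AA·CB·DC·AB·AA·AB·AA·CB·DC·AB·AB·DC·AA·CB·DC·AB·AA·AB·AB·AB·AA·AB·AA·AB·AA·AB·AB·AB·AA·AB·AB
    A ↦ AB
    B ↦ AA
    C ↦ DC
    D ↦ CB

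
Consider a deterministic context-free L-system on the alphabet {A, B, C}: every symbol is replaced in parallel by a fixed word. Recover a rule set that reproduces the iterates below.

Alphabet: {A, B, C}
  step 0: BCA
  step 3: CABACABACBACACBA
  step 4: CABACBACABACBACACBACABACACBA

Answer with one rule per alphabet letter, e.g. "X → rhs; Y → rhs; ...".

  step 3 ⇒ step 4: CABACABACBACACBA ⇒ CA·BA·C·BA·CA·BA·C·BA·CA·C·BA·CA·BA·CA·C·BA
    A ↦ BA
    B ↦ C
    C ↦ CA

A->BA, B->C, C->CA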